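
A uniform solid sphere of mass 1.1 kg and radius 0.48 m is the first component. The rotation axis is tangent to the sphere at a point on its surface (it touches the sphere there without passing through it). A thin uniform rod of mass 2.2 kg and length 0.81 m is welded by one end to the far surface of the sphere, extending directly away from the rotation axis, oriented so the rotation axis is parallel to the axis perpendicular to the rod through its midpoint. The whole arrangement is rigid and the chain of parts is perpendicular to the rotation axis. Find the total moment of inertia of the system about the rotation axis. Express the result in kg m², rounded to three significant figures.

4.57

Solid sphere: I_cm = (2/5)MR² = (2/5)(1.1)(0.48)² = 0.10138 kg m²; centre at d = 0.48 m, so I = I_cm + Md² gives I = 0.10138 + (1.1)(0.48)² = 0.35482 kg m².
Thin rod: I_cm = (1/12)ML² = (1/12)(2.2)(0.81)² = 0.12029 kg m²; centre at d = 0.48 + 0.48 + 0.405 = 1.365 m, so I = I_cm + Md² gives I = 0.12029 + (2.2)(1.365)² = 4.2194 kg m².
Total I = 0.35482 + 4.2194 = 4.5742 kg m².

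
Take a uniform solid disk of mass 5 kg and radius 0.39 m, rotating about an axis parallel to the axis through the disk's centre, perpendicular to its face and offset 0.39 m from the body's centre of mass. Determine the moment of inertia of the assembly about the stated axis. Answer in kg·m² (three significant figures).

1.14

I_cm = (1/2)MR² = (1/2)(5)(0.39)² = 0.38025 kg·m²; centre at d = 0.39 m, so the parallel axis theorem gives I = 0.38025 + (5)(0.39)² = 1.1408 kg·m².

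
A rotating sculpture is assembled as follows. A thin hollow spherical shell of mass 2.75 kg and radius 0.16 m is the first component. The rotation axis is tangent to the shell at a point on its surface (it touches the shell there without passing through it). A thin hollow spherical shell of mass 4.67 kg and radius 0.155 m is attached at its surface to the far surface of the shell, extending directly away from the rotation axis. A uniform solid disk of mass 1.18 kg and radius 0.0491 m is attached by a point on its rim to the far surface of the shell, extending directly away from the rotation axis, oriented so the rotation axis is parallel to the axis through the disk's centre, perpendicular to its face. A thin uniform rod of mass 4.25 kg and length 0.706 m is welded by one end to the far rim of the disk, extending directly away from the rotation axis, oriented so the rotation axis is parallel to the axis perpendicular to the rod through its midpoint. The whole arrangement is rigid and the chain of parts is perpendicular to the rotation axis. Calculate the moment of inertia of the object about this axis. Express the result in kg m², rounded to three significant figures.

6.94

Spherical shell: I_cm = (2/3)MR² = (2/3)(2.75)(0.16)² = 0.046933 kg m²; centre at d = 0.16 m, so I = I_cm + Md² gives I = 0.046933 + (2.75)(0.16)² = 0.11733 kg m².
Spherical shell: I_cm = (2/3)MR² = (2/3)(4.67)(0.155)² = 0.074798 kg m²; centre at d = 0.16 + 0.16 + 0.155 = 0.475 m, so I = I_cm + Md² gives I = 0.074798 + (4.67)(0.475)² = 1.1285 kg m².
Solid disk: I_cm = (1/2)MR² = (1/2)(1.18)(0.0491)² = 0.0014224 kg m²; centre at d = 0.16 + 0.16 + 0.155 + 0.155 + 0.0491 = 0.6791 m, so I = I_cm + Md² gives I = 0.0014224 + (1.18)(0.6791)² = 0.54561 kg m².
Thin rod: I_cm = (1/12)ML² = (1/12)(4.25)(0.706)² = 0.17653 kg m²; centre at d = 0.16 + 0.16 + 0.155 + 0.155 + 0.0491 + 0.0491 + 0.353 = 1.0812 m, so I = I_cm + Md² gives I = 0.17653 + (4.25)(1.0812)² = 5.1448 kg m².
Total I = 0.11733 + 1.1285 + 0.54561 + 5.1448 = 6.9362 kg m².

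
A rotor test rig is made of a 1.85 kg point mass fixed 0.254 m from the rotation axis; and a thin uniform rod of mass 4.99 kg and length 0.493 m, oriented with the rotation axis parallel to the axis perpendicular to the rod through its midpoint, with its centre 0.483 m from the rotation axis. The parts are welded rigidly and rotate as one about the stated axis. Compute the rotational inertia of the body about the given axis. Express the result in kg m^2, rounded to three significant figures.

Point mass: I_cm = 0; centre at d = 0.254 m, so the parallel axis theorem gives I = 0 + (1.85)(0.254)² = 0.11935 kg m^2.
Thin rod: I_cm = (1/12)ML² = (1/12)(4.99)(0.493)² = 0.10107 kg m^2; centre at d = 0.483 m, so the parallel axis theorem gives I = 0.10107 + (4.99)(0.483)² = 1.2652 kg m^2.
Total I = 0.11935 + 1.2652 = 1.3845 kg m^2.

1.38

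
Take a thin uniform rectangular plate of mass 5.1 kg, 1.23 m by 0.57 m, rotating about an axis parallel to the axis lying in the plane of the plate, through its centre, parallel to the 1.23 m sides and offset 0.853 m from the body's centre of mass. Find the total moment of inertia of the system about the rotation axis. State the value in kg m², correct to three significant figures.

I_cm = (1/12)Mb² = (1/12)(5.1)(0.57)² = 0.13808 kg m²; centre at d = 0.853 m, so the parallel axis theorem gives I = 0.13808 + (5.1)(0.853)² = 3.8489 kg m².

3.85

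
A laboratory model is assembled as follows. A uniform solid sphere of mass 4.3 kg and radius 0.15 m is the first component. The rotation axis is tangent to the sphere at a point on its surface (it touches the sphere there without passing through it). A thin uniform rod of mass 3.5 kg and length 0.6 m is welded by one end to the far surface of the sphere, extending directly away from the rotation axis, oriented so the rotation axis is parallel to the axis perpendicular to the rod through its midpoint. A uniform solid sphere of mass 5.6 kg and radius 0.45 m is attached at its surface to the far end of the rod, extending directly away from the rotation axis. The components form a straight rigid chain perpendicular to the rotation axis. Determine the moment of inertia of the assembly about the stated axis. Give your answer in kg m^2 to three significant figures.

12.2

Solid sphere: I_cm = (2/5)MR² = (2/5)(4.3)(0.15)² = 0.0387 kg m^2; centre at d = 0.15 m, so the parallel axis theorem gives I = 0.0387 + (4.3)(0.15)² = 0.13545 kg m^2.
Thin rod: I_cm = (1/12)ML² = (1/12)(3.5)(0.6)² = 0.105 kg m^2; centre at d = 0.15 + 0.15 + 0.3 = 0.6 m, so the parallel axis theorem gives I = 0.105 + (3.5)(0.6)² = 1.365 kg m^2.
Solid sphere: I_cm = (2/5)MR² = (2/5)(5.6)(0.45)² = 0.4536 kg m^2; centre at d = 0.15 + 0.15 + 0.3 + 0.3 + 0.45 = 1.35 m, so the parallel axis theorem gives I = 0.4536 + (5.6)(1.35)² = 10.66 kg m^2.
Total I = 0.13545 + 1.365 + 10.66 = 12.16 kg m^2.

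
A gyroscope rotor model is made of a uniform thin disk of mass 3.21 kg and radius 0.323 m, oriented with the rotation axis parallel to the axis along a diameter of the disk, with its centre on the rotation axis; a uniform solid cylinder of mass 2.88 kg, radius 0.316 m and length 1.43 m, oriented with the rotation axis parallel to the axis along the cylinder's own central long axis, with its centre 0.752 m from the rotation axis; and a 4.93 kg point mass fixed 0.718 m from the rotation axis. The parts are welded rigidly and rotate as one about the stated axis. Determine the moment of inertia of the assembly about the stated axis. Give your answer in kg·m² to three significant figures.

4.40

Thin disk: I_cm = (1/4)MR² = (1/4)(3.21)(0.323)² = 0.083724 kg·m²; axis through the centre, so I = 0.083724 kg·m².
Solid cylinder: I_cm = (1/2)MR² = (1/2)(2.88)(0.316)² = 0.14379 kg·m²; centre at d = 0.752 m, so I = I_cm + Md² gives I = 0.14379 + (2.88)(0.752)² = 1.7724 kg·m².
Point mass: I_cm = 0; centre at d = 0.718 m, so I = I_cm + Md² gives I = 0 + (4.93)(0.718)² = 2.5415 kg·m².
Total I = 0.083724 + 1.7724 + 2.5415 = 4.3977 kg·m².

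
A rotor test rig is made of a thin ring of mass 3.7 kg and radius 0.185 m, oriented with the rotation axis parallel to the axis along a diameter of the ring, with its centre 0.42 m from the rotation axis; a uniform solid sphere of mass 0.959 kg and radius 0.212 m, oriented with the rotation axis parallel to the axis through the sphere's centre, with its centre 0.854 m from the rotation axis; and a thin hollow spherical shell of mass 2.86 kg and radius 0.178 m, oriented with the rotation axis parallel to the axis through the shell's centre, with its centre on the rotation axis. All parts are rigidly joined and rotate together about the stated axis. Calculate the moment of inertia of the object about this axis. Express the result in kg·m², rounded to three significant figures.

1.49

Thin ring: I_cm = (1/2)MR² = (1/2)(3.7)(0.185)² = 0.063316 kg·m²; centre at d = 0.42 m, so the parallel axis theorem gives I = 0.063316 + (3.7)(0.42)² = 0.716 kg·m².
Solid sphere: I_cm = (2/5)MR² = (2/5)(0.959)(0.212)² = 0.017241 kg·m²; centre at d = 0.854 m, so the parallel axis theorem gives I = 0.017241 + (0.959)(0.854)² = 0.71665 kg·m².
Spherical shell: I_cm = (2/3)MR² = (2/3)(2.86)(0.178)² = 0.060411 kg·m²; axis through the centre, so I = 0.060411 kg·m².
Total I = 0.716 + 0.71665 + 0.060411 = 1.4931 kg·m².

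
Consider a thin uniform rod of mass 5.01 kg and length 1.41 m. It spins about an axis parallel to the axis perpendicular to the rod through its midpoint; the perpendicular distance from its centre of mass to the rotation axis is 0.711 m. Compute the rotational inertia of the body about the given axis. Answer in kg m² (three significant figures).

3.36

I_cm = (1/12)ML² = (1/12)(5.01)(1.41)² = 0.83003 kg m²; centre at d = 0.711 m, so I = I_cm + Md² gives I = 0.83003 + (5.01)(0.711)² = 3.3627 kg m².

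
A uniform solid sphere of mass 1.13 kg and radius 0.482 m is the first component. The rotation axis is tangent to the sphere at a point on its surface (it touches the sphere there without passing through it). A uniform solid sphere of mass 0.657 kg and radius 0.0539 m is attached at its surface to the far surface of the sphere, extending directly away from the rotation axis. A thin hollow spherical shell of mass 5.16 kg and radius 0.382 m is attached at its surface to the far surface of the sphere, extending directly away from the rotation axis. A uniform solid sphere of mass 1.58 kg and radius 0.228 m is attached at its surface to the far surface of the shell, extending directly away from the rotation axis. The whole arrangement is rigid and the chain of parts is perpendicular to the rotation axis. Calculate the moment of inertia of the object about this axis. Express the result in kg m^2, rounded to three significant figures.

Solid sphere: I_cm = (2/5)MR² = (2/5)(1.13)(0.482)² = 0.10501 kg m^2; centre at d = 0.482 m, so I = I_cm + Md² gives I = 0.10501 + (1.13)(0.482)² = 0.36754 kg m^2.
Solid sphere: I_cm = (2/5)MR² = (2/5)(0.657)(0.0539)² = 0.00076349 kg m^2; centre at d = 0.482 + 0.482 + 0.0539 = 1.0179 m, so I = I_cm + Md² gives I = 0.00076349 + (0.657)(1.0179)² = 0.68149 kg m^2.
Spherical shell: I_cm = (2/3)MR² = (2/3)(5.16)(0.382)² = 0.50198 kg m^2; centre at d = 0.482 + 0.482 + 0.0539 + 0.0539 + 0.382 = 1.4538 m, so I = I_cm + Md² gives I = 0.50198 + (5.16)(1.4538)² = 11.408 kg m^2.
Solid sphere: I_cm = (2/5)MR² = (2/5)(1.58)(0.228)² = 0.032854 kg m^2; centre at d = 0.482 + 0.482 + 0.0539 + 0.0539 + 0.382 + 0.382 + 0.228 = 2.0638 m, so I = I_cm + Md² gives I = 0.032854 + (1.58)(2.0638)² = 6.7625 kg m^2.
Total I = 0.36754 + 0.68149 + 11.408 + 6.7625 = 19.219 kg m^2.

19.2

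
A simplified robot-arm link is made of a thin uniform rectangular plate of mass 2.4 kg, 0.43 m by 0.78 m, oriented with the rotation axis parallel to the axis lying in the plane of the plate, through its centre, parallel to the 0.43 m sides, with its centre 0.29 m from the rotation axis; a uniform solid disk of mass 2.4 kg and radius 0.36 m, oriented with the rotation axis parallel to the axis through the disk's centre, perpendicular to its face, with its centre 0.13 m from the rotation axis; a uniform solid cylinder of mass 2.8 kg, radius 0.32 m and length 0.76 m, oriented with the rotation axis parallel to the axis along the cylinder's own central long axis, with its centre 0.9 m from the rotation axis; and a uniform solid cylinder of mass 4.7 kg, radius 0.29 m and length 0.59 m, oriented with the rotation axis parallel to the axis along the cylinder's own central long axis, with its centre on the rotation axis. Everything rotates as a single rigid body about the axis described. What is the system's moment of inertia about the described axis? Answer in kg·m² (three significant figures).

3.13

Rectangular plate: I_cm = (1/12)Mb² = (1/12)(2.4)(0.78)² = 0.12168 kg·m²; centre at d = 0.29 m, so I = I_cm + Md² gives I = 0.12168 + (2.4)(0.29)² = 0.32352 kg·m².
Solid disk: I_cm = (1/2)MR² = (1/2)(2.4)(0.36)² = 0.15552 kg·m²; centre at d = 0.13 m, so I = I_cm + Md² gives I = 0.15552 + (2.4)(0.13)² = 0.19608 kg·m².
Solid cylinder: I_cm = (1/2)MR² = (1/2)(2.8)(0.32)² = 0.14336 kg·m²; centre at d = 0.9 m, so I = I_cm + Md² gives I = 0.14336 + (2.8)(0.9)² = 2.4114 kg·m².
Solid cylinder: I_cm = (1/2)MR² = (1/2)(4.7)(0.29)² = 0.19764 kg·m²; axis through the centre, so I = 0.19764 kg·m².
Total I = 0.32352 + 0.19608 + 2.4114 + 0.19764 = 3.1286 kg·m².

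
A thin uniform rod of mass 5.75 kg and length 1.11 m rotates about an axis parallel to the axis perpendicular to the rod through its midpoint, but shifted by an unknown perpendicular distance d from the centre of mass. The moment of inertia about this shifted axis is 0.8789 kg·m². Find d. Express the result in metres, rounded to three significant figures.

About the centre-of-mass axis, I_cm = (1/12)ML² = (1/12)(5.75)(1.11)² = 0.59038 kg·m².
Parallel axis theorem: I = I_cm + Md², so Md² = 0.8789 − 0.59038 = 0.28852 kg·m².
d = √(0.28852 / 5.75) = 0.224 m.

0.224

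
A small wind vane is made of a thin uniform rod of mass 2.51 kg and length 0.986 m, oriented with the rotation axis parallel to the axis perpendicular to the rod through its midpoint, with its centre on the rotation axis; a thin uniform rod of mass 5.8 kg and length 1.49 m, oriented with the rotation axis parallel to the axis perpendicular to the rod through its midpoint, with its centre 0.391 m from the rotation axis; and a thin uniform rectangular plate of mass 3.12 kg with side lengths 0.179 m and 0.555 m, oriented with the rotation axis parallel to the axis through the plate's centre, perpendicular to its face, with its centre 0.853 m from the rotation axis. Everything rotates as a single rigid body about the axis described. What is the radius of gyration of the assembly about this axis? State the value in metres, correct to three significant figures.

Thin rod: I_cm = (1/12)ML² = (1/12)(2.51)(0.986)² = 0.20335 kg·m²; axis through the centre, so I = 0.20335 kg·m².
Thin rod: I_cm = (1/12)ML² = (1/12)(5.8)(1.49)² = 1.073 kg·m²; centre at d = 0.391 m, so the parallel axis theorem gives I = 1.073 + (5.8)(0.391)² = 1.9598 kg·m².
Rectangular plate: I_cm = (1/12)M(a²+b²) = (1/12)(3.12)[(0.179)² + (0.555)²] = 0.088417 kg·m²; centre at d = 0.853 m, so the parallel axis theorem gives I = 0.088417 + (3.12)(0.853)² = 2.3586 kg·m².
Total I = 4.5217 kg·m²; total mass M = 11.43 kg.
k = √(I/M) = √(4.5217/11.43) = 0.62896 m.

0.629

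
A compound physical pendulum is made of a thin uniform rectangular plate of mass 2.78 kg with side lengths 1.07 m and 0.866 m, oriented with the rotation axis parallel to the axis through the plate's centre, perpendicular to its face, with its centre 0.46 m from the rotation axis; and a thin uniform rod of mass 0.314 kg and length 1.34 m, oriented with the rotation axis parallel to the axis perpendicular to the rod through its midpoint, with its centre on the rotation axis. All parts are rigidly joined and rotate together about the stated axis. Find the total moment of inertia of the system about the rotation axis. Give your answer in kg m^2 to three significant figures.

1.07

Rectangular plate: I_cm = (1/12)M(a²+b²) = (1/12)(2.78)[(1.07)² + (0.866)²] = 0.43897 kg m^2; centre at d = 0.46 m, so the parallel axis theorem gives I = 0.43897 + (2.78)(0.46)² = 1.0272 kg m^2.
Thin rod: I_cm = (1/12)ML² = (1/12)(0.314)(1.34)² = 0.046985 kg m^2; axis through the centre, so I = 0.046985 kg m^2.
Total I = 1.0272 + 0.046985 = 1.0742 kg m^2.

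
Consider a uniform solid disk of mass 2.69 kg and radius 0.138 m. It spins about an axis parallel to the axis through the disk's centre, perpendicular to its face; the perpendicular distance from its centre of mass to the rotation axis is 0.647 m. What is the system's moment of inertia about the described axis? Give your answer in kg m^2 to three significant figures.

1.15

I_cm = (1/2)MR² = (1/2)(2.69)(0.138)² = 0.025614 kg m^2; centre at d = 0.647 m, so I = I_cm + Md² gives I = 0.025614 + (2.69)(0.647)² = 1.1517 kg m^2.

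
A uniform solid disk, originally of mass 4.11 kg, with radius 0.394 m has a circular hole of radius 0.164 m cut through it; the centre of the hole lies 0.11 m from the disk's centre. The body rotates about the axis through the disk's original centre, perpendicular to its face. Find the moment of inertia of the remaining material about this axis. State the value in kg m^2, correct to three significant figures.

Unpierced body about its centre: I₀ = (1/2)MR² = (1/2)(4.11)(0.394)² = 0.31901 kg m^2.
The removed disk has mass m = M·(r/R)² = (4.11)(0.164/0.394)² = 0.71209 kg (same uniform areal density).
Its moment of inertia about the rotation axis (parallel-axis theorem): I_hole = (1/2)mr² + md² = (1/2)(0.71209)(0.164)² + (0.71209)(0.11)² = 0.018193 kg m^2.
Treating the hole as negative mass, I = I₀ − I_hole = 0.31901 − 0.018193 = 0.30082 kg m^2.

0.301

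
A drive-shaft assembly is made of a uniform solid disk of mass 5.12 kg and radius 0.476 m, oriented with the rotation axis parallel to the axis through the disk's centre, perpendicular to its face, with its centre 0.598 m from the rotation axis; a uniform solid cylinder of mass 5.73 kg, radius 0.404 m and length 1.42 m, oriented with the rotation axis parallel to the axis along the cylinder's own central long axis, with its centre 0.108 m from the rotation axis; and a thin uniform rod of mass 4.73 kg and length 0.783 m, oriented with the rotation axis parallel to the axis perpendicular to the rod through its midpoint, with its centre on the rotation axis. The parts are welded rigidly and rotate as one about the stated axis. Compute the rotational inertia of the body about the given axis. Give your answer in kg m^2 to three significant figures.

Solid disk: I_cm = (1/2)MR² = (1/2)(5.12)(0.476)² = 0.58003 kg m^2; centre at d = 0.598 m, so the parallel axis theorem gives I = 0.58003 + (5.12)(0.598)² = 2.411 kg m^2.
Solid cylinder: I_cm = (1/2)MR² = (1/2)(5.73)(0.404)² = 0.46761 kg m^2; centre at d = 0.108 m, so the parallel axis theorem gives I = 0.46761 + (5.73)(0.108)² = 0.53445 kg m^2.
Thin rod: I_cm = (1/12)ML² = (1/12)(4.73)(0.783)² = 0.24166 kg m^2; axis through the centre, so I = 0.24166 kg m^2.
Total I = 2.411 + 0.53445 + 0.24166 = 3.1871 kg m^2.

3.19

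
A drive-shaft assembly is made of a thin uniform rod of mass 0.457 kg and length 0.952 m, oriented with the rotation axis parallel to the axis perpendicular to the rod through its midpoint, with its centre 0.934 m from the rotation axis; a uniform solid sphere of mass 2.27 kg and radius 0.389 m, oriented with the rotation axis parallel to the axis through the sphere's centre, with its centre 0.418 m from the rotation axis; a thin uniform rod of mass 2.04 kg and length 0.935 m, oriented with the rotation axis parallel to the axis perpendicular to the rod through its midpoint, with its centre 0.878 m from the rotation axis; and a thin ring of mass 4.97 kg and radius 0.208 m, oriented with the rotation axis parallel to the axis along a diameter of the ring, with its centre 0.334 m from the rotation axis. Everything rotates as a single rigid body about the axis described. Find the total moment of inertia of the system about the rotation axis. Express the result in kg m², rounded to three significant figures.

3.35

Thin rod: I_cm = (1/12)ML² = (1/12)(0.457)(0.952)² = 0.034515 kg m²; centre at d = 0.934 m, so I = I_cm + Md² gives I = 0.034515 + (0.457)(0.934)² = 0.43318 kg m².
Solid sphere: I_cm = (2/5)MR² = (2/5)(2.27)(0.389)² = 0.1374 kg m²; centre at d = 0.418 m, so I = I_cm + Md² gives I = 0.1374 + (2.27)(0.418)² = 0.53402 kg m².
Thin rod: I_cm = (1/12)ML² = (1/12)(2.04)(0.935)² = 0.14862 kg m²; centre at d = 0.878 m, so I = I_cm + Md² gives I = 0.14862 + (2.04)(0.878)² = 1.7212 kg m².
Thin ring: I_cm = (1/2)MR² = (1/2)(4.97)(0.208)² = 0.10751 kg m²; centre at d = 0.334 m, so I = I_cm + Md² gives I = 0.10751 + (4.97)(0.334)² = 0.66194 kg m².
Total I = 0.43318 + 0.53402 + 1.7212 + 0.66194 = 3.3504 kg m².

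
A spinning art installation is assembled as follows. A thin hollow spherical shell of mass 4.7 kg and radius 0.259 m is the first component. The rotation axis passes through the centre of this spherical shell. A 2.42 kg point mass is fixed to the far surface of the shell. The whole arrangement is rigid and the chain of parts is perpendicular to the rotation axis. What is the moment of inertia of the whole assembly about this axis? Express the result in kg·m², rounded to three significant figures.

0.373

Spherical shell: I_cm = (2/3)MR² = (2/3)(4.7)(0.259)² = 0.21019 kg·m²; axis through the centre, so I = 0.21019 kg·m².
Point mass: I_cm = 0; centre at d = 0.259 m, so I = I_cm + Md² gives I = 0 + (2.42)(0.259)² = 0.16234 kg·m².
Total I = 0.21019 + 0.16234 = 0.37252 kg·m².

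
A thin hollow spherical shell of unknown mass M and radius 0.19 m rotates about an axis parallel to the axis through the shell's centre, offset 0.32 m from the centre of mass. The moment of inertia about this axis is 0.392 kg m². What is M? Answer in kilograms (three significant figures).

I = I_cm + Md² = (2/3)MR² + Md² = M·[0.666667·(0.19)² + (0.32)²] = M·0.12647.
So M = 0.392 / 0.12647 = 3.0996 kg.

3.10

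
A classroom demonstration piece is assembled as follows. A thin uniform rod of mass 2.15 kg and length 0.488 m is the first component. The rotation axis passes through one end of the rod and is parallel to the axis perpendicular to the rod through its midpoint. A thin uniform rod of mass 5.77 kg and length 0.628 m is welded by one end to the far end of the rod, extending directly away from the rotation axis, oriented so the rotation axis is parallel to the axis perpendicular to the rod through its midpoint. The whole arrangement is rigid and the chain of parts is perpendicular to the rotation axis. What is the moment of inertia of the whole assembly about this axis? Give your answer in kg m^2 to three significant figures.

Thin rod: I_cm = (1/12)ML² = (1/12)(2.15)(0.488)² = 0.042667 kg m^2; centre at d = 0.244 m, so I = I_cm + Md² gives I = 0.042667 + (2.15)(0.244)² = 0.17067 kg m^2.
Thin rod: I_cm = (1/12)ML² = (1/12)(5.77)(0.628)² = 0.18963 kg m^2; centre at d = 0.244 + 0.244 + 0.314 = 0.802 m, so I = I_cm + Md² gives I = 0.18963 + (5.77)(0.802)² = 3.9009 kg m^2.
Total I = 0.17067 + 3.9009 = 4.0716 kg m^2.

4.07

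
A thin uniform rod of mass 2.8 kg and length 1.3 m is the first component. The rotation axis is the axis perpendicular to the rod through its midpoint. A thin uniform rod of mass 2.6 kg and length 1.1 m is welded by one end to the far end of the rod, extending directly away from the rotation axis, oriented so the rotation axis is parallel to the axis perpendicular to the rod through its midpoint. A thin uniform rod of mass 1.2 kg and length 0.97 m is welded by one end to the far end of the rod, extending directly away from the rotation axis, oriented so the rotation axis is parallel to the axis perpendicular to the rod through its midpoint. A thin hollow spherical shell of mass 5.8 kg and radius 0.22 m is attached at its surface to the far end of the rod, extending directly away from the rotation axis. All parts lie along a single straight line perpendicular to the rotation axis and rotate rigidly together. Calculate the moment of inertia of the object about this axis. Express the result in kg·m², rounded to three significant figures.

60.8

Thin rod: I_cm = (1/12)ML² = (1/12)(2.8)(1.3)² = 0.39433 kg·m²; axis through the centre, so I = 0.39433 kg·m².
Thin rod: I_cm = (1/12)ML² = (1/12)(2.6)(1.1)² = 0.26217 kg·m²; centre at d = 0.65 + 0.55 = 1.2 m, so I = I_cm + Md² gives I = 0.26217 + (2.6)(1.2)² = 4.0062 kg·m².
Thin rod: I_cm = (1/12)ML² = (1/12)(1.2)(0.97)² = 0.09409 kg·m²; centre at d = 0.65 + 0.55 + 0.55 + 0.485 = 2.235 m, so I = I_cm + Md² gives I = 0.09409 + (1.2)(2.235)² = 6.0884 kg·m².
Spherical shell: I_cm = (2/3)MR² = (2/3)(5.8)(0.22)² = 0.18715 kg·m²; centre at d = 0.65 + 0.55 + 0.55 + 0.485 + 0.485 + 0.22 = 2.94 m, so I = I_cm + Md² gives I = 0.18715 + (5.8)(2.94)² = 50.32 kg·m².
Total I = 0.39433 + 4.0062 + 6.0884 + 50.32 = 60.809 kg·m².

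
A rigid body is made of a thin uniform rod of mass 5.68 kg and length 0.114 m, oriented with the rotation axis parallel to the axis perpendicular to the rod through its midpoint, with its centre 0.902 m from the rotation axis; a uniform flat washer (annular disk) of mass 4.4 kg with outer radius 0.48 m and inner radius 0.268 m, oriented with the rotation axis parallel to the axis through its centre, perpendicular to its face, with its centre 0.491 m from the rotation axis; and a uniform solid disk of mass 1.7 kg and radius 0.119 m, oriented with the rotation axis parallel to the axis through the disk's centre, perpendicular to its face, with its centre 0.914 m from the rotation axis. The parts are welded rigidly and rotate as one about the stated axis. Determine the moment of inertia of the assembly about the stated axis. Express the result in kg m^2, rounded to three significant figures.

7.79

Thin rod: I_cm = (1/12)ML² = (1/12)(5.68)(0.114)² = 0.0061514 kg m^2; centre at d = 0.902 m, so I = I_cm + Md² gives I = 0.0061514 + (5.68)(0.902)² = 4.6274 kg m^2.
Annular disk: I_cm = (1/2)M(R²+r²) = (1/2)(4.4)[(0.48)² + (0.268)²] = 0.66489 kg m^2; centre at d = 0.491 m, so I = I_cm + Md² gives I = 0.66489 + (4.4)(0.491)² = 1.7256 kg m^2.
Solid disk: I_cm = (1/2)MR² = (1/2)(1.7)(0.119)² = 0.012037 kg m^2; centre at d = 0.914 m, so I = I_cm + Md² gives I = 0.012037 + (1.7)(0.914)² = 1.4322 kg m^2.
Total I = 4.6274 + 1.7256 + 1.4322 = 7.7853 kg m^2.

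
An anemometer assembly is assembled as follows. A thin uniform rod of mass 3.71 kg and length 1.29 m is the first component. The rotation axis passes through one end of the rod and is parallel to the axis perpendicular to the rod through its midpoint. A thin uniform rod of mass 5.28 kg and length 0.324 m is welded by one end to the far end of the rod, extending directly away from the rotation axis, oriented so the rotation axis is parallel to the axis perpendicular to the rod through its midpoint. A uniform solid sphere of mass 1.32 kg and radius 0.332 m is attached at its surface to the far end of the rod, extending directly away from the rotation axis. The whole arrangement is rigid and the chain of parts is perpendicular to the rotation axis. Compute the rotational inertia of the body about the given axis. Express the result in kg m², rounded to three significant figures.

Thin rod: I_cm = (1/12)ML² = (1/12)(3.71)(1.29)² = 0.51448 kg m²; centre at d = 0.645 m, so the parallel axis theorem gives I = 0.51448 + (3.71)(0.645)² = 2.0579 kg m².
Thin rod: I_cm = (1/12)ML² = (1/12)(5.28)(0.324)² = 0.046189 kg m²; centre at d = 0.645 + 0.645 + 0.162 = 1.452 m, so the parallel axis theorem gives I = 0.046189 + (5.28)(1.452)² = 11.178 kg m².
Solid sphere: I_cm = (2/5)MR² = (2/5)(1.32)(0.332)² = 0.058198 kg m²; centre at d = 0.645 + 0.645 + 0.162 + 0.162 + 0.332 = 1.946 m, so the parallel axis theorem gives I = 0.058198 + (1.32)(1.946)² = 5.0569 kg m².
Total I = 2.0579 + 11.178 + 5.0569 = 18.293 kg m².

18.3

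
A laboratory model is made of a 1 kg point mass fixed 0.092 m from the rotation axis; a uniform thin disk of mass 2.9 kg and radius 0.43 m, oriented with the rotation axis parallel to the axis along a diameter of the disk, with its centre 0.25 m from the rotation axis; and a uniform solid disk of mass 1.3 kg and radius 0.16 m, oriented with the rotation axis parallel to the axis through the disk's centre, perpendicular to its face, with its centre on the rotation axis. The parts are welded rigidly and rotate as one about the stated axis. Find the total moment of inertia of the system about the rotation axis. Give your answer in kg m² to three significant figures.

0.340

Point mass: I_cm = 0; centre at d = 0.092 m, so I = I_cm + Md² gives I = 0 + (1)(0.092)² = 0.008464 kg m².
Thin disk: I_cm = (1/4)MR² = (1/4)(2.9)(0.43)² = 0.13405 kg m²; centre at d = 0.25 m, so I = I_cm + Md² gives I = 0.13405 + (2.9)(0.25)² = 0.3153 kg m².
Solid disk: I_cm = (1/2)MR² = (1/2)(1.3)(0.16)² = 0.01664 kg m²; axis through the centre, so I = 0.01664 kg m².
Total I = 0.008464 + 0.3153 + 0.01664 = 0.34041 kg m².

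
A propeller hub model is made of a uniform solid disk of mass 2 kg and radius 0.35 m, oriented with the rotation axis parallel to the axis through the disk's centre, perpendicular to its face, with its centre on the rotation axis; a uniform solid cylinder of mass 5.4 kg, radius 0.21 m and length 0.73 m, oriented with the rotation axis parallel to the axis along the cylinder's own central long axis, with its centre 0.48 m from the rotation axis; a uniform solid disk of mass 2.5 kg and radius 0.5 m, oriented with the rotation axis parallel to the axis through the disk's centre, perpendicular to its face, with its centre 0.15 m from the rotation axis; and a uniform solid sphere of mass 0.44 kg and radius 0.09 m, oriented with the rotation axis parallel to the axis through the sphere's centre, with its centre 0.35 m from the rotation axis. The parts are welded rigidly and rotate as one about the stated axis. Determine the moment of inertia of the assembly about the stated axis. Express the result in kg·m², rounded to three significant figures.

1.91

Solid disk: I_cm = (1/2)MR² = (1/2)(2)(0.35)² = 0.1225 kg·m²; axis through the centre, so I = 0.1225 kg·m².
Solid cylinder: I_cm = (1/2)MR² = (1/2)(5.4)(0.21)² = 0.11907 kg·m²; centre at d = 0.48 m, so the parallel axis theorem gives I = 0.11907 + (5.4)(0.48)² = 1.3632 kg·m².
Solid disk: I_cm = (1/2)MR² = (1/2)(2.5)(0.5)² = 0.3125 kg·m²; centre at d = 0.15 m, so the parallel axis theorem gives I = 0.3125 + (2.5)(0.15)² = 0.36875 kg·m².
Solid sphere: I_cm = (2/5)MR² = (2/5)(0.44)(0.09)² = 0.0014256 kg·m²; centre at d = 0.35 m, so the parallel axis theorem gives I = 0.0014256 + (0.44)(0.35)² = 0.055326 kg·m².
Total I = 0.1225 + 1.3632 + 0.36875 + 0.055326 = 1.9098 kg·m².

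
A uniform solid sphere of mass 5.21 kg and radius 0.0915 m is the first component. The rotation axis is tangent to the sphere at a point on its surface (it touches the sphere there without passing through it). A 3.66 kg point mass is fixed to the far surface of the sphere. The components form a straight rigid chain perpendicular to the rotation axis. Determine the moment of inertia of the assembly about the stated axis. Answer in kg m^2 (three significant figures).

Solid sphere: I_cm = (2/5)MR² = (2/5)(5.21)(0.0915)² = 0.017448 kg m^2; centre at d = 0.0915 m, so I = I_cm + Md² gives I = 0.017448 + (5.21)(0.0915)² = 0.061067 kg m^2.
Point mass: I_cm = 0; centre at d = 0.0915 + 0.0915 = 0.183 m, so I = I_cm + Md² gives I = 0 + (3.66)(0.183)² = 0.12257 kg m^2.
Total I = 0.061067 + 0.12257 = 0.18364 kg m^2.

0.184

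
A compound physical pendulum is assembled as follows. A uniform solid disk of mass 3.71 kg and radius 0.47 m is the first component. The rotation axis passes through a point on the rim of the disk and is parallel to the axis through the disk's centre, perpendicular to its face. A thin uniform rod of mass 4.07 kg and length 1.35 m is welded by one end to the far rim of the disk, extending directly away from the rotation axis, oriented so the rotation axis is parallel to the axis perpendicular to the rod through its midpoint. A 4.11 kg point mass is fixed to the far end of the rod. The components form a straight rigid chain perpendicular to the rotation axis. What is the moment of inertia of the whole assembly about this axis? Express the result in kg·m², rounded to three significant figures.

Solid disk: I_cm = (1/2)MR² = (1/2)(3.71)(0.47)² = 0.40977 kg·m²; centre at d = 0.47 m, so the parallel axis theorem gives I = 0.40977 + (3.71)(0.47)² = 1.2293 kg·m².
Thin rod: I_cm = (1/12)ML² = (1/12)(4.07)(1.35)² = 0.61813 kg·m²; centre at d = 0.47 + 0.47 + 0.675 = 1.615 m, so the parallel axis theorem gives I = 0.61813 + (4.07)(1.615)² = 11.234 kg·m².
Point mass: I_cm = 0; centre at d = 0.47 + 0.47 + 0.675 + 0.675 = 2.29 m, so the parallel axis theorem gives I = 0 + (4.11)(2.29)² = 21.553 kg·m².
Total I = 1.2293 + 11.234 + 21.553 = 34.016 kg·m².

34.0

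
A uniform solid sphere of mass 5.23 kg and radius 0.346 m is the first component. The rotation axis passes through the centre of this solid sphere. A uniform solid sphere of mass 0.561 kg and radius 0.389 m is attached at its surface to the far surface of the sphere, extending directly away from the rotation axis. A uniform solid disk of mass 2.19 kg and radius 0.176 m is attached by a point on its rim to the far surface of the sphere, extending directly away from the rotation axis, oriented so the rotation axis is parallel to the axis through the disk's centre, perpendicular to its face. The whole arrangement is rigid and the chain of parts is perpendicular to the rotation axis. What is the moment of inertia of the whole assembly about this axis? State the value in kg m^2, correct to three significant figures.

4.32

Solid sphere: I_cm = (2/5)MR² = (2/5)(5.23)(0.346)² = 0.25045 kg m^2; axis through the centre, so I = 0.25045 kg m^2.
Solid sphere: I_cm = (2/5)MR² = (2/5)(0.561)(0.389)² = 0.033956 kg m^2; centre at d = 0.346 + 0.389 = 0.735 m, so I = I_cm + Md² gives I = 0.033956 + (0.561)(0.735)² = 0.33702 kg m^2.
Solid disk: I_cm = (1/2)MR² = (1/2)(2.19)(0.176)² = 0.033919 kg m^2; centre at d = 0.346 + 0.389 + 0.389 + 0.176 = 1.3 m, so I = I_cm + Md² gives I = 0.033919 + (2.19)(1.3)² = 3.735 kg m^2.
Total I = 0.25045 + 0.33702 + 3.735 = 4.3225 kg m^2.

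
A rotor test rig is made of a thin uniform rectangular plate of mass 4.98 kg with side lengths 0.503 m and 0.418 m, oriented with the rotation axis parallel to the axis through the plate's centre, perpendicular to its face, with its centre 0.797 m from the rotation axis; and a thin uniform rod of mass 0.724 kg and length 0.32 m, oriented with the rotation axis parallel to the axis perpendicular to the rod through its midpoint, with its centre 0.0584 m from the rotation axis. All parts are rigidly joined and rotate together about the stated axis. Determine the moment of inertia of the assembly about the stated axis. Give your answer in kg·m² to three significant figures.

3.35

Rectangular plate: I_cm = (1/12)M(a²+b²) = (1/12)(4.98)[(0.503)² + (0.418)²] = 0.17751 kg·m²; centre at d = 0.797 m, so the parallel axis theorem gives I = 0.17751 + (4.98)(0.797)² = 3.3409 kg·m².
Thin rod: I_cm = (1/12)ML² = (1/12)(0.724)(0.32)² = 0.0061781 kg·m²; centre at d = 0.0584 m, so the parallel axis theorem gives I = 0.0061781 + (0.724)(0.0584)² = 0.0086474 kg·m².
Total I = 3.3409 + 0.0086474 = 3.3495 kg·m².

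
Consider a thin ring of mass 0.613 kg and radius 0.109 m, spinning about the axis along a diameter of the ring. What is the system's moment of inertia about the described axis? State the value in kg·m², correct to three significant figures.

I_cm = (1/2)MR² = (1/2)(0.613)(0.109)² = 0.0036415 kg·m²; axis through the centre, so I = 0.0036415 kg·m².

0.00364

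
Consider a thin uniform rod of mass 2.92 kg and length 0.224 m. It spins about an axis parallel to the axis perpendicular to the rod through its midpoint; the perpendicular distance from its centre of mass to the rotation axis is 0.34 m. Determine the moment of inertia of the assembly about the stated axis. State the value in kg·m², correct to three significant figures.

0.350

I_cm = (1/12)ML² = (1/12)(2.92)(0.224)² = 0.012209 kg·m²; centre at d = 0.34 m, so the parallel axis theorem gives I = 0.012209 + (2.92)(0.34)² = 0.34976 kg·m².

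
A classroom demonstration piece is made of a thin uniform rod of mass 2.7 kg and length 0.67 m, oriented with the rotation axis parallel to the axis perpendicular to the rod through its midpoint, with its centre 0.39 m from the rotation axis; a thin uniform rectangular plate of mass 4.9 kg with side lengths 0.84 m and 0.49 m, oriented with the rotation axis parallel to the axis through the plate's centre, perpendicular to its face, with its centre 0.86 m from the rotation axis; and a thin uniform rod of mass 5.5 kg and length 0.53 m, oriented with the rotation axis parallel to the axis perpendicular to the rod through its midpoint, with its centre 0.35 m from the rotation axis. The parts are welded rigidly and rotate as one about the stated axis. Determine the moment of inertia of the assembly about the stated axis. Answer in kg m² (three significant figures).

5.32

Thin rod: I_cm = (1/12)ML² = (1/12)(2.7)(0.67)² = 0.101 kg m²; centre at d = 0.39 m, so I = I_cm + Md² gives I = 0.101 + (2.7)(0.39)² = 0.51167 kg m².
Rectangular plate: I_cm = (1/12)M(a²+b²) = (1/12)(4.9)[(0.84)² + (0.49)²] = 0.38616 kg m²; centre at d = 0.86 m, so I = I_cm + Md² gives I = 0.38616 + (4.9)(0.86)² = 4.0102 kg m².
Thin rod: I_cm = (1/12)ML² = (1/12)(5.5)(0.53)² = 0.12875 kg m²; centre at d = 0.35 m, so I = I_cm + Md² gives I = 0.12875 + (5.5)(0.35)² = 0.8025 kg m².
Total I = 0.51167 + 4.0102 + 0.8025 = 5.3244 kg m².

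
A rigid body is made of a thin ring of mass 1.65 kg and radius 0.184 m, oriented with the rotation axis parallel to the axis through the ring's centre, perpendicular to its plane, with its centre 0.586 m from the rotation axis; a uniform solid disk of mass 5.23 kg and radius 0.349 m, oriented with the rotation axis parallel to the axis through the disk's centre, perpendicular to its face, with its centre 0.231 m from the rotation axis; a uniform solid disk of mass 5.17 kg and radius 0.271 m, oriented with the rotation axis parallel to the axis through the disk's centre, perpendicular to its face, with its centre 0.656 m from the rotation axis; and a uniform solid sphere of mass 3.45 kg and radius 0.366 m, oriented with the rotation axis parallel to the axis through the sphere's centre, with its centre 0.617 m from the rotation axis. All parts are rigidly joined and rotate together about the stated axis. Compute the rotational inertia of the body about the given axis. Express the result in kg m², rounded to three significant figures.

5.13

Thin ring: I_cm = MR² = (1.65)(0.184)² = 0.055862 kg m²; centre at d = 0.586 m, so I = I_cm + Md² gives I = 0.055862 + (1.65)(0.586)² = 0.62247 kg m².
Solid disk: I_cm = (1/2)MR² = (1/2)(5.23)(0.349)² = 0.31851 kg m²; centre at d = 0.231 m, so I = I_cm + Md² gives I = 0.31851 + (5.23)(0.231)² = 0.59759 kg m².
Solid disk: I_cm = (1/2)MR² = (1/2)(5.17)(0.271)² = 0.18984 kg m²; centre at d = 0.656 m, so I = I_cm + Md² gives I = 0.18984 + (5.17)(0.656)² = 2.4147 kg m².
Solid sphere: I_cm = (2/5)MR² = (2/5)(3.45)(0.366)² = 0.18486 kg m²; centre at d = 0.617 m, so I = I_cm + Md² gives I = 0.18486 + (3.45)(0.617)² = 1.4982 kg m².
Total I = 0.62247 + 0.59759 + 2.4147 + 1.4982 = 5.133 kg m².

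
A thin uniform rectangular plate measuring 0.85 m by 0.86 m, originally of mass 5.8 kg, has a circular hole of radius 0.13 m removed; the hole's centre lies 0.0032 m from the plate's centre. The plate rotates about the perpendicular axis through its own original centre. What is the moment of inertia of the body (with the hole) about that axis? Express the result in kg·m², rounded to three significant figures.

0.703

Unpierced body about its centre: I₀ = (1/12)M(a²+b²) = (1/12)(5.8)[(0.85)² + (0.86)²] = 0.70668 kg·m².
The removed disk has mass m = M·πr²/(ab) = (5.8)·π(0.13)²/(0.85·0.86) = 0.42126 kg (same uniform areal density).
Its moment of inertia about the rotation axis (parallel-axis theorem): I_hole = (1/2)mr² + md² = (1/2)(0.42126)(0.13)² + (0.42126)(0.0032)² = 0.0035639 kg·m².
Treating the hole as negative mass, I = I₀ − I_hole = 0.70668 − 0.0035639 = 0.70312 kg·m².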